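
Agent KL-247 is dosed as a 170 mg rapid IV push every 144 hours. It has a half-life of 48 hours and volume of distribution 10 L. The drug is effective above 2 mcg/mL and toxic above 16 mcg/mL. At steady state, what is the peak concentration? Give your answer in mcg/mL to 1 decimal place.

19.4 mcg/mL

τ = 144 h = 3 half-lives, so f = (1/2)^3 = 0.125.
At steady state, R = 1/(1 − 0.125) = 8/7.
Single-dose peak C₀ = D/Vd = 170/10 = 17 mcg/mL.
Steady-state peak Cmax,ss = C₀·R = 17 × 8/7 ≈ 19.429 mcg/mL.
Peak 19.4 mcg/mL vs MTC 16 mcg/mL: exceeds toxic threshold.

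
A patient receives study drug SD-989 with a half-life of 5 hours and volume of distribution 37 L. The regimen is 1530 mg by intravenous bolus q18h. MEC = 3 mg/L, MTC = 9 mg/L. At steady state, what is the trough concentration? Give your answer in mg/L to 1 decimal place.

3.7 mg/L

k = ln2/t½ = ln2/5 ≈ 0.138629 h⁻¹; fraction remaining f = e^(−kτ) = e^(−0.138629×18) ≈ 0.0825.
Accumulation ratio R = 1/(1 − f) ≈ 1/0.9175 ≈ 1.0899.
Single-dose peak C₀ = D/Vd = 1530/37 ≈ 41.351 mg/L.
Cmax,ss = C₀/(1 − f) ≈ 41.351/0.9175 ≈ 45.069 mg/L.
Steady-state trough Cmin,ss = Cmax,ss·f ≈ 45.069 × 0.0825 ≈ 3.718 mg/L.
Trough 3.7 mg/L vs MEC 3 mg/L: adequate.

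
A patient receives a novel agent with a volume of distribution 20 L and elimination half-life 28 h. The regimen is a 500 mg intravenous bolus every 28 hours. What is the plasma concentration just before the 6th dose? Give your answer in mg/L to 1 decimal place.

f = (1/2)^(τ/t½) = (1/2)^(28/28) ≈ 0.5000.
C₀ = D/Vd = 500/20 ≈ 25.000 mg/L.
Before the 6th dose, 5 doses have been given. Superposition: Cmin = C₀·(f + f² + … + f^5).
≈ 25.000 × (0.5000 + 0.2500 + 0.1250 + 0.0625 + 0.0313) ≈ 25.000 × 0.9688 ≈ 24.220 mg/L.

24.2 mg/L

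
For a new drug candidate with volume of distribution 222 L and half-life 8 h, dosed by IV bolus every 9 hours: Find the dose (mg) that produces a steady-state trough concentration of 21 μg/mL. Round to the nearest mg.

5506 mg

τ/t½ = 9/8 ≈ 1.125, so f = (1/2)^(9/8) ≈ 0.458502.
Cmin,ss = (D/Vd)·f/(1−f), so D = Cmin,ss·Vd·(1−f)/f.
D = 21 × 222 × (1−f)/f ≈ 21 × 222 × 1.18102 ≈ 5505.92 mg.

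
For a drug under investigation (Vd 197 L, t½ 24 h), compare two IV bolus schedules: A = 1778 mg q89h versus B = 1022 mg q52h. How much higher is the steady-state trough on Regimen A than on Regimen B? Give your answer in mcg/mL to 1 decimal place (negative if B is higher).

-0.7 mcg/mL

Regimen A: f = (1/2)^(89/24) ≈ 0.0765; Cmin,ss = (1778/197)·f/(1−f) ≈ 0.748 mcg/mL.
Regimen B: f = (1/2)^(52/24) ≈ 0.2227; Cmin,ss = (1022/197)·f/(1−f) ≈ 1.486 mcg/mL.
Difference ≈ 0.748 − 1.486 ≈ -0.738 mcg/mL.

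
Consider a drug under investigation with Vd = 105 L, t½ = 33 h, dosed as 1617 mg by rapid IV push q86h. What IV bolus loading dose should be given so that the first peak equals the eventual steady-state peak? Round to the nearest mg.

1935 mg

f = (1/2)^(86/33) ≈ 0.164247; accumulation ratio R = 1/(1−f) ≈ 1.19653.
Loading dose to hit Cmax,ss on first dose: D_load = D_maint·R ≈ 1617 × 1.19653 ≈ 1934.79 mg.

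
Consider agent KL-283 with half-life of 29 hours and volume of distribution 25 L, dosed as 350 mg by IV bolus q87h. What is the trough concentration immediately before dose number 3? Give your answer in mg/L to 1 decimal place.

2.0 mg/L

f = (1/2)^(τ/t½) = (1/2)^(87/29) ≈ 0.1250.
C₀ = D/Vd = 350/25 ≈ 14.000 mg/L.
Before the 3rd dose, 2 doses have been given. Superposition: Cmin = C₀·(f + f²).
≈ 14.000 × (0.1250 + 0.0156) ≈ 14.000 × 0.1406 ≈ 1.968 mg/L.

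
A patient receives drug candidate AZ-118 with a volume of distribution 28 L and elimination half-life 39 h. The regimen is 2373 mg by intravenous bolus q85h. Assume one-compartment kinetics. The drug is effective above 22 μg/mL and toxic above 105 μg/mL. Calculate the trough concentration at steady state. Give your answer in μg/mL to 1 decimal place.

24.0 μg/mL

Over one 85-h interval, 85/39 ≈ 2.1795 half-lives elapse, leaving f ≈ 0.2208 of each dose.
Single-dose peak C₀ = D/Vd = 2373/28 ≈ 84.750 μg/mL.
Steady-state trough Cmin,ss = C₀·f/(1−f) ≈ 84.750 × 0.2208/0.7792 ≈ 24.015 μg/mL.
Trough 24.0 μg/mL vs MEC 22 μg/mL: adequate.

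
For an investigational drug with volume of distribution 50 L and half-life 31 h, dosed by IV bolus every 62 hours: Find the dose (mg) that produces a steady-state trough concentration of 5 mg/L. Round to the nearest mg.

τ/t½ = 62/31 ≈ 2, so f = (1/2)^(62/31) ≈ 0.250000.
Cmin,ss = (D/Vd)·f/(1−f), so D = Cmin,ss·Vd·(1−f)/f.
D = 5 × 50 × (1−f)/f ≈ 5 × 50 × 3.00000 ≈ 750.00 mg.

750 mg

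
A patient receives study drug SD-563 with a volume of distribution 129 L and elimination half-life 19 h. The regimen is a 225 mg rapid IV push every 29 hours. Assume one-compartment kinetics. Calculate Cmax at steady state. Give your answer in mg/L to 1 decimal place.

2.7 mg/L

k = ln2/t½ = ln2/19 ≈ 0.036481 h⁻¹; fraction remaining f = e^(−kτ) = e^(−0.036481×29) ≈ 0.3472.
At steady state, accumulation factor R = 1/(1 − e^(−kτ)) ≈ 1.5319.
Each bolus raises the concentration by D/Vd = 225/129 ≈ 1.744 mg/L.
Steady-state peak Cmax,ss = C₀·R ≈ 1.744 × 1.5319 ≈ 2.672 mg/L.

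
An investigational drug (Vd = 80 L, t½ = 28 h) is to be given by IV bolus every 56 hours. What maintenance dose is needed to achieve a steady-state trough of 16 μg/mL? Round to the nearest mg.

τ/t½ = 56/28 ≈ 2, so f = (1/2)^(56/28) ≈ 0.250000.
Cmin,ss = (D/Vd)·f/(1−f), so D = Cmin,ss·Vd·(1−f)/f.
D = 16 × 80 × (1−f)/f ≈ 16 × 80 × 3.00000 ≈ 3840.00 mg.

3840 mg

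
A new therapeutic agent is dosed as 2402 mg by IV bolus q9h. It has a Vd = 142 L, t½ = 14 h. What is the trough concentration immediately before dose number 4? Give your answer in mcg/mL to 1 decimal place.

f = (1/2)^(τ/t½) = (1/2)^(9/14) ≈ 0.6404.
C₀ = D/Vd = 2402/142 ≈ 16.915 mcg/mL.
Before the 4th dose, 3 doses have been given. Superposition: Cmin = C₀·(f + f² + … + f^3).
≈ 16.915 × (0.6404 + 0.4101 + 0.2626) ≈ 16.915 × 1.3131 ≈ 22.211 mcg/mL.

22.2 mcg/mL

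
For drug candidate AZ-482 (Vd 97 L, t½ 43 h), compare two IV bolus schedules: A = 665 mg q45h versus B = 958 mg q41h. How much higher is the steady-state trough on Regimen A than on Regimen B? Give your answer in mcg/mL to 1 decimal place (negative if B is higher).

-4.1 mcg/mL

Regimen A: f = (1/2)^(45/43) ≈ 0.4841; Cmin,ss = (665/97)·f/(1−f) ≈ 6.433 mcg/mL.
Regimen B: f = (1/2)^(41/43) ≈ 0.5164; Cmin,ss = (958/97)·f/(1−f) ≈ 10.546 mcg/mL.
Difference ≈ 6.433 − 10.546 ≈ -4.113 mcg/mL.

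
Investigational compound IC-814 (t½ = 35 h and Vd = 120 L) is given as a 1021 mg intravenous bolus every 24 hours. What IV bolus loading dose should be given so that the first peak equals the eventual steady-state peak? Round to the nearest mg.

2699 mg

f = (1/2)^(24/35) ≈ 0.621698; accumulation ratio R = 1/(1−f) ≈ 2.64339.
Loading dose to hit Cmax,ss on first dose: D_load = D_maint·R ≈ 1021 × 2.64339 ≈ 2698.90 mg.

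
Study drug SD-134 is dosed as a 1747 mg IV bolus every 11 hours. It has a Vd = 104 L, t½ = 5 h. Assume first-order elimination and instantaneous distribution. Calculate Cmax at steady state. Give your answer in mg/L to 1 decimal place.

21.5 mg/L

k = ln2/t½ = ln2/5 ≈ 0.138629 h⁻¹; fraction remaining f = e^(−kτ) = e^(−0.138629×11) ≈ 0.2176.
At steady state, accumulation factor R = 1/(1 − e^(−kτ)) ≈ 1.2781.
Each bolus raises the concentration by D/Vd = 1747/104 ≈ 16.798 mg/L.
Steady-state peak Cmax,ss = C₀·R ≈ 16.798 × 1.2781 ≈ 21.470 mg/L.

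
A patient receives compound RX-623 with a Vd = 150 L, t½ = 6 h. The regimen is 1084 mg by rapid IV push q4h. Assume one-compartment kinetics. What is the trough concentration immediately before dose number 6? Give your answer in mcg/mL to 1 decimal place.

f = (1/2)^(τ/t½) = (1/2)^(4/6) ≈ 0.6300.
C₀ = D/Vd = 1084/150 ≈ 7.227 mcg/mL.
Before the 6th dose, 5 doses have been given. Superposition: Cmin = C₀·(f + f² + … + f^5).
≈ 7.227 × (0.6300 + 0.3969 + 0.2500 + 0.1575 + 0.0992) ≈ 7.227 × 1.5336 ≈ 11.083 mcg/mL.

11.1 mcg/mL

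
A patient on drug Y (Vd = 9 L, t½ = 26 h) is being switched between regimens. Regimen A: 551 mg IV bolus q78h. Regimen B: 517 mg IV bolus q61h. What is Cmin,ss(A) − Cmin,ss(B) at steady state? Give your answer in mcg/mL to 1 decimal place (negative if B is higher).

-5.3 mcg/mL

Regimen A: f = (1/2)^(78/26) ≈ 0.1250; Cmin,ss = (551/9)·f/(1−f) ≈ 8.746 mcg/mL.
Regimen B: f = (1/2)^(61/26) ≈ 0.1967; Cmin,ss = (517/9)·f/(1−f) ≈ 14.066 mcg/mL.
Difference ≈ 8.746 − 14.066 ≈ -5.320 mcg/mL.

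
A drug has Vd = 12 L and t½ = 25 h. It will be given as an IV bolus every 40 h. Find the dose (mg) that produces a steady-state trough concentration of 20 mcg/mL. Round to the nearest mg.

488 mg

τ/t½ = 40/25 ≈ 1.6, so f = (1/2)^(40/25) ≈ 0.329877.
Cmin,ss = (D/Vd)·f/(1−f), so D = Cmin,ss·Vd·(1−f)/f.
D = 20 × 12 × (1−f)/f ≈ 20 × 12 × 2.03143 ≈ 487.54 mg.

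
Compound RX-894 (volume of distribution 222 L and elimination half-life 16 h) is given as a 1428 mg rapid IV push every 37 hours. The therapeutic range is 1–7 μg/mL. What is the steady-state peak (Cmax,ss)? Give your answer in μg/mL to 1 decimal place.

τ/t½ = 37/16 ≈ 2.3125, so fraction remaining f = (1/2)^(37/16) ≈ 0.2013.
At steady state, accumulation factor R = 1/(1 − e^(−kτ)) ≈ 1.2520.
Each bolus raises the concentration by D/Vd = 1428/222 ≈ 6.432 μg/mL.
Cmax,ss = C₀/(1 − f) ≈ 6.432/0.7987 ≈ 8.053 μg/mL.
Peak 8.1 μg/mL vs MTC 7 μg/mL: exceeds toxic threshold.

8.1 μg/mL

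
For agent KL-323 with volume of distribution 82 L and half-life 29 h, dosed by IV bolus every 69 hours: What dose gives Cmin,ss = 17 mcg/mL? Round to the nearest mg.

τ/t½ = 69/29 ≈ 2.3793, so f = (1/2)^(69/29) ≈ 0.192201.
Cmin,ss = (D/Vd)·f/(1−f), so D = Cmin,ss·Vd·(1−f)/f.
D = 17 × 82 × (1−f)/f ≈ 17 × 82 × 4.20289 ≈ 5858.83 mg.

5859 mg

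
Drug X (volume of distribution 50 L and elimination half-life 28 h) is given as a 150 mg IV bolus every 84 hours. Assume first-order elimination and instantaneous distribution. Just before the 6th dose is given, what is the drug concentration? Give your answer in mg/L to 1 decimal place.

f = (1/2)^(τ/t½) = (1/2)^(84/28) ≈ 0.1250.
C₀ = D/Vd = 150/50 ≈ 3.000 mg/L.
Before the 6th dose, 5 doses have been given. Superposition: Cmin = C₀·(f + f² + … + f^5).
≈ 3.000 × (0.1250 + 0.0156 + 0.0020 + 0.0002 + 0.0000) ≈ 3.000 × 0.1428 ≈ 0.428 mg/L.

0.4 mg/L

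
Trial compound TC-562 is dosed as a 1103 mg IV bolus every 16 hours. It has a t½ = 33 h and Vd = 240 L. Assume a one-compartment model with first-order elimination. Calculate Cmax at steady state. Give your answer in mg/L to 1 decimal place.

τ/t½ = 16/33 ≈ 0.48485, so fraction remaining f = (1/2)^(16/33) ≈ 0.7146.
At steady state, accumulation factor R = 1/(1 − e^(−kτ)) ≈ 3.5039.
Single-dose peak C₀ = D/Vd = 1103/240 ≈ 4.596 mg/L.
Steady-state peak Cmax,ss = C₀·R ≈ 4.596 × 3.5039 ≈ 16.104 mg/L.

16.1 mg/L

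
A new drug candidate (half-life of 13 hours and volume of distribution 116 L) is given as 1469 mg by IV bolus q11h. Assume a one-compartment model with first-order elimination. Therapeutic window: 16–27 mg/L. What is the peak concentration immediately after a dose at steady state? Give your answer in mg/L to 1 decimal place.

28.5 mg/L

τ/t½ = 11/13 ≈ 0.84615, so fraction remaining f = (1/2)^(11/13) ≈ 0.5563.
Accumulation ratio R = 1/(1 − f) ≈ 1/0.4437 ≈ 2.2538.
Each bolus raises the concentration by D/Vd = 1469/116 ≈ 12.664 mg/L.
Cmax,ss = C₀/(1 − f) ≈ 12.664/0.4437 ≈ 28.542 mg/L.
Peak 28.5 mg/L vs MTC 27 mg/L: exceeds toxic threshold.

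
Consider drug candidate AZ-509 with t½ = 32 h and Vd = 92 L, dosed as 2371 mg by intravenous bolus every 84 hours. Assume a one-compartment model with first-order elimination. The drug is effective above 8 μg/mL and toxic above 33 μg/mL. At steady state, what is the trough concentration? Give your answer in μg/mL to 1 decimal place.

τ/t½ = 84/32 ≈ 2.625, so fraction remaining f = (1/2)^(84/32) ≈ 0.1621.
Accumulation ratio R = 1/(1 − f) ≈ 1/0.8379 ≈ 1.1935.
Each bolus raises the concentration by D/Vd = 2371/92 ≈ 25.772 μg/mL.
Cmax,ss = C₀/(1 − f) ≈ 25.772/0.8379 ≈ 30.758 μg/mL.
Steady-state trough Cmin,ss = Cmax,ss·f ≈ 30.758 × 0.1621 ≈ 4.986 μg/mL.
Trough 5.0 μg/mL vs MEC 8 μg/mL: subtherapeutic.

5.0 μg/mL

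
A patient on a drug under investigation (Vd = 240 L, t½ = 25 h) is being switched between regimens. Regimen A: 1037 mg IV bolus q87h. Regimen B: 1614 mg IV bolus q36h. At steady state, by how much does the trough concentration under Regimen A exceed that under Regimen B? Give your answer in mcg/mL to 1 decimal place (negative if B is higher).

Regimen A: f = (1/2)^(87/25) ≈ 0.0896; Cmin,ss = (1037/240)·f/(1−f) ≈ 0.425 mcg/mL.
Regimen B: f = (1/2)^(36/25) ≈ 0.3686; Cmin,ss = (1614/240)·f/(1−f) ≈ 3.926 mcg/mL.
Difference ≈ 0.425 − 3.926 ≈ -3.501 mcg/mL.

-3.5 mcg/mL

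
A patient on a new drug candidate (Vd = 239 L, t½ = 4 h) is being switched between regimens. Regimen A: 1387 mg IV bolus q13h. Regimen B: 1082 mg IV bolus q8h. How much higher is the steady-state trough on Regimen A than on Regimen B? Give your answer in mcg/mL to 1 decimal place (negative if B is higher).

Regimen A: f = (1/2)^(13/4) ≈ 0.1051; Cmin,ss = (1387/239)·f/(1−f) ≈ 0.682 mcg/mL.
Regimen B: f = (1/2)^(8/4) ≈ 0.2500; Cmin,ss = (1082/239)·f/(1−f) ≈ 1.509 mcg/mL.
Difference ≈ 0.682 − 1.509 ≈ -0.827 mcg/mL.

-0.8 mcg/mL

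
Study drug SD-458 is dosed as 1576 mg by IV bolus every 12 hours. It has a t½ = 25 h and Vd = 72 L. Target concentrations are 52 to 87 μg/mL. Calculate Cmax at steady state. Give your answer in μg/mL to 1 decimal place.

77.3 μg/mL

Over one 12-h interval, 12/25 ≈ 0.48 half-lives elapse, leaving f ≈ 0.7170 of each dose.
At steady state, accumulation factor R = 1/(1 − e^(−kτ)) ≈ 3.5336.
Each bolus raises the concentration by D/Vd = 1576/72 ≈ 21.889 μg/mL.
Steady-state peak Cmax,ss = C₀·R ≈ 21.889 × 3.5336 ≈ 77.347 μg/mL.
Peak 77.3 μg/mL vs MTC 87 μg/mL: below toxic threshold.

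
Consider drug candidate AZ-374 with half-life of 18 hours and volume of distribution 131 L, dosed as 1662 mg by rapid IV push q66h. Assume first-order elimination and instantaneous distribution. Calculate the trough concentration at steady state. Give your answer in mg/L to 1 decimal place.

k = ln2/t½ = ln2/18 ≈ 0.038508 h⁻¹; fraction remaining f = e^(−kτ) = e^(−0.038508×66) ≈ 0.0787.
Each bolus raises the concentration by D/Vd = 1662/131 ≈ 12.687 mg/L.
Steady-state trough Cmin,ss = C₀·f/(1−f) ≈ 12.687 × 0.0787/0.9213 ≈ 1.084 mg/L.

1.1 mg/L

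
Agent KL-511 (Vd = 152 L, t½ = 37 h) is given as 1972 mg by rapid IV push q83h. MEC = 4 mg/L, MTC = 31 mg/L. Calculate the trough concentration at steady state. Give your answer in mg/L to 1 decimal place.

3.5 mg/L

τ/t½ = 83/37 ≈ 2.2432, so fraction remaining f = (1/2)^(83/37) ≈ 0.2112.
At steady state, accumulation factor R = 1/(1 − e^(−kτ)) ≈ 1.2677.
Single-dose peak C₀ = D/Vd = 1972/152 ≈ 12.974 mg/L.
Cmax,ss = C₀/(1 − f) ≈ 12.974/0.7888 ≈ 16.448 mg/L.
One interval later, Cmin,ss = Cmax,ss·e^(−kτ) ≈ 16.448 × 0.2112 ≈ 3.474 mg/L.
Trough 3.5 mg/L vs MEC 4 mg/L: subtherapeutic.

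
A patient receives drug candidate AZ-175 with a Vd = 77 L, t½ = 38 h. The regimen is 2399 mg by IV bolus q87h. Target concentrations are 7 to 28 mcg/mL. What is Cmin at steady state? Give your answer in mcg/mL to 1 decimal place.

8.0 mcg/mL

τ/t½ = 87/38 ≈ 2.2895, so fraction remaining f = (1/2)^(87/38) ≈ 0.2046.
At steady state, accumulation factor R = 1/(1 − e^(−kτ)) ≈ 1.2572.
Single-dose peak C₀ = D/Vd = 2399/77 ≈ 31.156 mcg/mL.
Steady-state peak Cmax,ss = C₀·R ≈ 31.156 × 1.2572 ≈ 39.169 mcg/mL.
Steady-state trough Cmin,ss = Cmax,ss·f ≈ 39.169 × 0.2046 ≈ 8.014 mcg/mL.
Trough 8.0 mcg/mL vs MEC 7 mcg/mL: adequate.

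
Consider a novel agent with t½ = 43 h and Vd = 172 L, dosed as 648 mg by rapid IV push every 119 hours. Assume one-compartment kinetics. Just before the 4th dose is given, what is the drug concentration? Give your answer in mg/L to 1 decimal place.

f = (1/2)^(τ/t½) = (1/2)^(119/43) ≈ 0.1469.
C₀ = D/Vd = 648/172 ≈ 3.767 mg/L.
Before the 4th dose, 3 doses have been given. Superposition: Cmin = C₀·(f + f² + … + f^3).
≈ 3.767 × (0.1469 + 0.0216 + 0.0032) ≈ 3.767 × 0.1717 ≈ 0.647 mg/L.

0.6 mg/L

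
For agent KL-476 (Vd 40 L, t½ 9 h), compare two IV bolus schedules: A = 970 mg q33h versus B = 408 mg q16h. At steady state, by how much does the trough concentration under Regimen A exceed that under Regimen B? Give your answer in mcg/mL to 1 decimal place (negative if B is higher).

Regimen A: f = (1/2)^(33/9) ≈ 0.0787; Cmin,ss = (970/40)·f/(1−f) ≈ 2.072 mcg/mL.
Regimen B: f = (1/2)^(16/9) ≈ 0.2916; Cmin,ss = (408/40)·f/(1−f) ≈ 4.199 mcg/mL.
Difference ≈ 2.072 − 4.199 ≈ -2.127 mcg/mL.

-2.1 mcg/mL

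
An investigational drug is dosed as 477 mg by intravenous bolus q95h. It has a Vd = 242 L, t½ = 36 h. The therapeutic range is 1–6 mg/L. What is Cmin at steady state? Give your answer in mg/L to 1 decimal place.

0.4 mg/L

k = ln2/t½ = ln2/36 ≈ 0.019254 h⁻¹; fraction remaining f = e^(−kτ) = e^(−0.019254×95) ≈ 0.1606.
Accumulation ratio R = 1/(1 − f) ≈ 1/0.8394 ≈ 1.1913.
Single-dose peak C₀ = D/Vd = 477/242 ≈ 1.971 mg/L.
Steady-state peak Cmax,ss = C₀·R ≈ 1.971 × 1.1913 ≈ 2.348 mg/L.
Steady-state trough Cmin,ss = Cmax,ss·f ≈ 2.348 × 0.1606 ≈ 0.377 mg/L.
Trough 0.4 mg/L vs MEC 1 mg/L: subtherapeutic.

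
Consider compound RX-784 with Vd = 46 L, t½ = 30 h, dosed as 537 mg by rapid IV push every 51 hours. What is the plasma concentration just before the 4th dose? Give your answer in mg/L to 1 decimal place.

5.0 mg/L

f = (1/2)^(τ/t½) = (1/2)^(51/30) ≈ 0.3078.
C₀ = D/Vd = 537/46 ≈ 11.674 mg/L.
Before the 4th dose, 3 doses have been given. Superposition: Cmin = C₀·(f + f² + … + f^3).
≈ 11.674 × (0.3078 + 0.0947 + 0.0292) ≈ 11.674 × 0.4317 ≈ 5.040 mg/L.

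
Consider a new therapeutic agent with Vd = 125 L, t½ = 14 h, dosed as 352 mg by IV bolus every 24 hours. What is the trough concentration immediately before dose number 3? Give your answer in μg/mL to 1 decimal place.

f = (1/2)^(τ/t½) = (1/2)^(24/14) ≈ 0.3048.
C₀ = D/Vd = 352/125 ≈ 2.816 μg/mL.
Before the 3rd dose, 2 doses have been given. Superposition: Cmin = C₀·(f + f²).
≈ 2.816 × (0.3048 + 0.0929) ≈ 2.816 × 0.3977 ≈ 1.120 μg/mL.

1.1 μg/mL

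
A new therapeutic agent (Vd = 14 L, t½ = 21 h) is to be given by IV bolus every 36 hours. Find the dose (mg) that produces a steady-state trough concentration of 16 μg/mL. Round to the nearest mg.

τ/t½ = 36/21 ≈ 1.7143, so f = (1/2)^(36/21) ≈ 0.304753.
Cmin,ss = (D/Vd)·f/(1−f), so D = Cmin,ss·Vd·(1−f)/f.
D = 16 × 14 × (1−f)/f ≈ 16 × 14 × 2.28135 ≈ 511.02 mg.

511 mg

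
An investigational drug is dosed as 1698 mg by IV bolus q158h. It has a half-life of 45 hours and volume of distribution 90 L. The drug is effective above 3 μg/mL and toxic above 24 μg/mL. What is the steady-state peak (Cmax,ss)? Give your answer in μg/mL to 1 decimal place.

k = ln2/t½ = ln2/45 ≈ 0.015403 h⁻¹; fraction remaining f = e^(−kτ) = e^(−0.015403×158) ≈ 0.0877.
Accumulation ratio R = 1/(1 − f) ≈ 1/0.9123 ≈ 1.0961.
Single-dose peak C₀ = D/Vd = 1698/90 ≈ 18.867 μg/mL.
Steady-state peak Cmax,ss = C₀·R ≈ 18.867 × 1.0961 ≈ 20.680 μg/mL.
Peak 20.7 μg/mL vs MTC 24 μg/mL: below toxic threshold.

20.7 μg/mL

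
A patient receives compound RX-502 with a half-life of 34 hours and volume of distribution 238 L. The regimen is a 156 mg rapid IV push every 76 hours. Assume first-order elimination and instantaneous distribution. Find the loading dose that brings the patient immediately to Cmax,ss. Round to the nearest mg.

198 mg

f = (1/2)^(76/34) ≈ 0.212378; accumulation ratio R = 1/(1−f) ≈ 1.26964.
Loading dose to hit Cmax,ss on first dose: D_load = D_maint·R ≈ 156 × 1.26964 ≈ 198.06 mg.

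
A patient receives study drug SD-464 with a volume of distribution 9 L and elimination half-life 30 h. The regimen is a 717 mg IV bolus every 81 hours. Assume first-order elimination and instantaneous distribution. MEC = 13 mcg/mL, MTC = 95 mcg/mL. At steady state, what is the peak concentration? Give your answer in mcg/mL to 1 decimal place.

k = ln2/t½ = ln2/30 ≈ 0.023105 h⁻¹; fraction remaining f = e^(−kτ) = e^(−0.023105×81) ≈ 0.1539.
Accumulation ratio R = 1/(1 − f) ≈ 1/0.8461 ≈ 1.1819.
Each bolus raises the concentration by D/Vd = 717/9 ≈ 79.667 mcg/mL.
Steady-state peak Cmax,ss = C₀·R ≈ 79.667 × 1.1819 ≈ 94.158 mcg/mL.
Peak 94.2 mcg/mL vs MTC 95 mcg/mL: below toxic threshold.

94.2 mcg/mL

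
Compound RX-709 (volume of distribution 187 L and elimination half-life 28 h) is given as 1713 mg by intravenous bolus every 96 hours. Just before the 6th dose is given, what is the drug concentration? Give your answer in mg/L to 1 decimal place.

0.9 mg/L

f = (1/2)^(τ/t½) = (1/2)^(96/28) ≈ 0.0929.
C₀ = D/Vd = 1713/187 ≈ 9.160 mg/L.
Before the 6th dose, 5 doses have been given. Superposition: Cmin = C₀·(f + f² + … + f^5).
≈ 9.160 × (0.0929 + 0.0086 + 0.0008 + 0.0001 + 0.0000) ≈ 9.160 × 0.1024 ≈ 0.938 mg/L.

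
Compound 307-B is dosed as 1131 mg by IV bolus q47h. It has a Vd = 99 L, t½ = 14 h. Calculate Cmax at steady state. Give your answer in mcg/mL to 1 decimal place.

12.7 mcg/mL

k = ln2/t½ = ln2/14 ≈ 0.049511 h⁻¹; fraction remaining f = e^(−kτ) = e^(−0.049511×47) ≈ 0.0976.
At steady state, accumulation factor R = 1/(1 − e^(−kτ)) ≈ 1.1082.
Single-dose peak C₀ = D/Vd = 1131/99 ≈ 11.424 mcg/mL.
Steady-state peak Cmax,ss = C₀·R ≈ 11.424 × 1.1082 ≈ 12.660 mcg/mL.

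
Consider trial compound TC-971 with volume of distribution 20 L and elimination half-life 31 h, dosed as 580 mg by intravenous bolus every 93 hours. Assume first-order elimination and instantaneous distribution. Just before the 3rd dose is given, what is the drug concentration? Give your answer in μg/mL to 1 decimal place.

f = (1/2)^(τ/t½) = (1/2)^(93/31) ≈ 0.1250.
C₀ = D/Vd = 580/20 ≈ 29.000 μg/mL.
Before the 3rd dose, 2 doses have been given. Superposition: Cmin = C₀·(f + f²).
≈ 29.000 × (0.1250 + 0.0156) ≈ 29.000 × 0.1406 ≈ 4.077 μg/mL.

4.1 μg/mL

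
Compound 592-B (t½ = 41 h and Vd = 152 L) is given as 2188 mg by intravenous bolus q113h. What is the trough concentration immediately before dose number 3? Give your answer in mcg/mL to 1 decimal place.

2.4 mcg/mL

f = (1/2)^(τ/t½) = (1/2)^(113/41) ≈ 0.1480.
C₀ = D/Vd = 2188/152 ≈ 14.395 mcg/mL.
Before the 3rd dose, 2 doses have been given. Superposition: Cmin = C₀·(f + f²).
≈ 14.395 × (0.1480 + 0.0219) ≈ 14.395 × 0.1699 ≈ 2.446 mcg/mL.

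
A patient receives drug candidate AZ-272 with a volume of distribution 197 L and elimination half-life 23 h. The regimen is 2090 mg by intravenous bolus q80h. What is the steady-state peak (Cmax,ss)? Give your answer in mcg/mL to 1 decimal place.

11.7 mcg/mL

Over one 80-h interval, 80/23 ≈ 3.4783 half-lives elapse, leaving f ≈ 0.0897 of each dose.
Accumulation ratio R = 1/(1 − f) ≈ 1/0.9103 ≈ 1.0985.
Each bolus raises the concentration by D/Vd = 2090/197 ≈ 10.609 mcg/mL.
Cmax,ss = C₀/(1 − f) ≈ 10.609/0.9103 ≈ 11.654 mcg/mL.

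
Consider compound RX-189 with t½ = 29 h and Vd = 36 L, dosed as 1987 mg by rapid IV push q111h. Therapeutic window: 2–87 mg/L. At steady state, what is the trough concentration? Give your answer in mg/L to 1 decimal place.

Over one 111-h interval, 111/29 ≈ 3.8276 half-lives elapse, leaving f ≈ 0.0704 of each dose.
Accumulation ratio R = 1/(1 − f) ≈ 1/0.9296 ≈ 1.0757.
Single-dose peak C₀ = D/Vd = 1987/36 ≈ 55.194 mg/L.
Cmax,ss = C₀/(1 − f) ≈ 55.194/0.9296 ≈ 59.374 mg/L.
Steady-state trough Cmin,ss = Cmax,ss·f ≈ 59.374 × 0.0704 ≈ 4.180 mg/L.
Trough 4.2 mg/L vs MEC 2 mg/L: adequate.

4.2 mg/L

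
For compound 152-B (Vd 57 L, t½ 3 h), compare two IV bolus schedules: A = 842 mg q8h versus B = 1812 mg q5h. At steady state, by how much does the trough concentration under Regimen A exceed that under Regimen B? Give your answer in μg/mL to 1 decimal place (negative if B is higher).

-11.9 μg/mL

Regimen A: f = (1/2)^(8/3) ≈ 0.1575; Cmin,ss = (842/57)·f/(1−f) ≈ 2.762 μg/mL.
Regimen B: f = (1/2)^(5/3) ≈ 0.3150; Cmin,ss = (1812/57)·f/(1−f) ≈ 14.619 μg/mL.
Difference ≈ 2.762 − 14.619 ≈ -11.857 μg/mL.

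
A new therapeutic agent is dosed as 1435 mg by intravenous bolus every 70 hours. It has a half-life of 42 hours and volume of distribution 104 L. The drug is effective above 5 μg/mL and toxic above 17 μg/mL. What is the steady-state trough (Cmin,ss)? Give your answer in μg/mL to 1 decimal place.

τ/t½ = 70/42 ≈ 1.6667, so fraction remaining f = (1/2)^(70/42) ≈ 0.3150.
Each bolus raises the concentration by D/Vd = 1435/104 ≈ 13.798 μg/mL.
Steady-state trough Cmin,ss = C₀·f/(1−f) ≈ 13.798 × 0.3150/0.6850 ≈ 6.345 μg/mL.
Trough 6.3 μg/mL vs MEC 5 μg/mL: adequate.

6.3 μg/mL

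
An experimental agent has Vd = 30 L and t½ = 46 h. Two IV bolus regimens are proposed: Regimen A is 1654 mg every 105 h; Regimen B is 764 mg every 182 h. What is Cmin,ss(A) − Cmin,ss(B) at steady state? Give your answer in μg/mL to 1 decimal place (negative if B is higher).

12.5 μg/mL

Regimen A: f = (1/2)^(105/46) ≈ 0.2055; Cmin,ss = (1654/30)·f/(1−f) ≈ 14.260 μg/mL.
Regimen B: f = (1/2)^(182/46) ≈ 0.0644; Cmin,ss = (764/30)·f/(1−f) ≈ 1.753 μg/mL.
Difference ≈ 14.260 − 1.753 ≈ 12.507 μg/mL.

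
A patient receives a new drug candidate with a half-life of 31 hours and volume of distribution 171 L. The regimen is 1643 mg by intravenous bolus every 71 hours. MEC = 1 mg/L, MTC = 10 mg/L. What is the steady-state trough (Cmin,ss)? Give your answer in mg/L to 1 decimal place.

Over one 71-h interval, 71/31 ≈ 2.2903 half-lives elapse, leaving f ≈ 0.2044 of each dose.
Each bolus raises the concentration by D/Vd = 1643/171 ≈ 9.608 mg/L.
Steady-state trough Cmin,ss = C₀·f/(1−f) ≈ 9.608 × 0.2044/0.7956 ≈ 2.468 mg/L.
Trough 2.5 mg/L vs MEC 1 mg/L: adequate.

2.5 mg/L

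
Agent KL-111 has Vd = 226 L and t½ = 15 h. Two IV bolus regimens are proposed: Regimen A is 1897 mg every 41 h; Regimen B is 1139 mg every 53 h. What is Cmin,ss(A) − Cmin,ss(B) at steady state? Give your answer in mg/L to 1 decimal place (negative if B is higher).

1.0 mg/L

Regimen A: f = (1/2)^(41/15) ≈ 0.1504; Cmin,ss = (1897/226)·f/(1−f) ≈ 1.486 mg/L.
Regimen B: f = (1/2)^(53/15) ≈ 0.0864; Cmin,ss = (1139/226)·f/(1−f) ≈ 0.477 mg/L.
Difference ≈ 1.486 − 0.477 ≈ 1.009 mg/L.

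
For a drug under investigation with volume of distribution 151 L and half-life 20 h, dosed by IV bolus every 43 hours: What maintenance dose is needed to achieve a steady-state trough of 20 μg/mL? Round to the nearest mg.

τ/t½ = 43/20 ≈ 2.15, so f = (1/2)^(43/20) ≈ 0.225313.
Cmin,ss = (D/Vd)·f/(1−f), so D = Cmin,ss·Vd·(1−f)/f.
D = 20 × 151 × (1−f)/f ≈ 20 × 151 × 3.43827 ≈ 10383.58 mg.

10384 mg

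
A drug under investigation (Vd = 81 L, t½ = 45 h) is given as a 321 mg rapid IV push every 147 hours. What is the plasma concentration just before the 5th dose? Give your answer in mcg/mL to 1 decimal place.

f = (1/2)^(τ/t½) = (1/2)^(147/45) ≈ 0.1039.
C₀ = D/Vd = 321/81 ≈ 3.963 mcg/mL.
Before the 5th dose, 4 doses have been given. Superposition: Cmin = C₀·(f + f² + … + f^4).
≈ 3.963 × (0.1039 + 0.0108 + 0.0011 + 0.0001) ≈ 3.963 × 0.1159 ≈ 0.459 mcg/mL.

0.5 mcg/mL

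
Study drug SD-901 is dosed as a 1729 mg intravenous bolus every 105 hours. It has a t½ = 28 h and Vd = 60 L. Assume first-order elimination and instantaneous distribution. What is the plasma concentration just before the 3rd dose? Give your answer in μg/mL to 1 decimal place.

2.3 μg/mL

f = (1/2)^(τ/t½) = (1/2)^(105/28) ≈ 0.0743.
C₀ = D/Vd = 1729/60 ≈ 28.817 μg/mL.
Before the 3rd dose, 2 doses have been given. Superposition: Cmin = C₀·(f + f²).
≈ 28.817 × (0.0743 + 0.0055) ≈ 28.817 × 0.0798 ≈ 2.300 μg/mL.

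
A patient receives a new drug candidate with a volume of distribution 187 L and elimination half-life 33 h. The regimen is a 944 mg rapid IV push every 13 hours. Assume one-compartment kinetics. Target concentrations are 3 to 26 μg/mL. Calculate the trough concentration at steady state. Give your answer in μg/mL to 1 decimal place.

16.1 μg/mL

Over one 13-h interval, 13/33 ≈ 0.39394 half-lives elapse, leaving f ≈ 0.7610 of each dose.
At steady state, accumulation factor R = 1/(1 − e^(−kτ)) ≈ 4.1841.
Each bolus raises the concentration by D/Vd = 944/187 ≈ 5.048 μg/mL.
Steady-state peak Cmax,ss = C₀·R ≈ 5.048 × 4.1841 ≈ 21.121 μg/mL.
Steady-state trough Cmin,ss = Cmax,ss·f ≈ 21.121 × 0.7610 ≈ 16.073 μg/mL.
Trough 16.1 μg/mL vs MEC 3 μg/mL: adequate.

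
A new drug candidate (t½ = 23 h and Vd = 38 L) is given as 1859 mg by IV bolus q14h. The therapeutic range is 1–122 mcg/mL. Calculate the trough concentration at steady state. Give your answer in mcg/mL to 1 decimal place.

93.2 mcg/mL

Over one 14-h interval, 14/23 ≈ 0.6087 half-lives elapse, leaving f ≈ 0.6558 of each dose.
At steady state, accumulation factor R = 1/(1 − e^(−kτ)) ≈ 2.9053.
Single-dose peak C₀ = D/Vd = 1859/38 ≈ 48.921 mcg/mL.
Steady-state peak Cmax,ss = C₀·R ≈ 48.921 × 2.9053 ≈ 142.130 mcg/mL.
Steady-state trough Cmin,ss = Cmax,ss·f ≈ 142.130 × 0.6558 ≈ 93.209 mcg/mL.
Trough 93.2 mcg/mL vs MEC 1 mcg/mL: adequate.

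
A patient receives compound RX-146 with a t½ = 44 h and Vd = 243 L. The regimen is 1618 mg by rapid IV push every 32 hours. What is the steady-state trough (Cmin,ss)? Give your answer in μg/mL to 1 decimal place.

Over one 32-h interval, 32/44 ≈ 0.72727 half-lives elapse, leaving f ≈ 0.6040 of each dose.
Single-dose peak C₀ = D/Vd = 1618/243 ≈ 6.658 μg/mL.
Steady-state trough Cmin,ss = C₀·f/(1−f) ≈ 6.658 × 0.6040/0.3960 ≈ 10.155 μg/mL.

10.2 μg/mL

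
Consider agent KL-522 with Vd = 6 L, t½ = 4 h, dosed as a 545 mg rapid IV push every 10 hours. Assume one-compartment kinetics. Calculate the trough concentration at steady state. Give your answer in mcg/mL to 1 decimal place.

19.5 mcg/mL

τ/t½ = 10/4 ≈ 2.5, so fraction remaining f = (1/2)^(10/4) ≈ 0.1768.
Each bolus raises the concentration by D/Vd = 545/6 ≈ 90.833 mcg/mL.
Steady-state trough Cmin,ss = C₀·f/(1−f) ≈ 90.833 × 0.1768/0.8232 ≈ 19.508 mcg/mL.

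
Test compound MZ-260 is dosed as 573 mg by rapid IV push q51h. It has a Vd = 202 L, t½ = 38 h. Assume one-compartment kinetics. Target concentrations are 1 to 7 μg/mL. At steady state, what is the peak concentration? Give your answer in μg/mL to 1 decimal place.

4.7 μg/mL

k = ln2/t½ = ln2/38 ≈ 0.018241 h⁻¹; fraction remaining f = e^(−kτ) = e^(−0.018241×51) ≈ 0.3944.
At steady state, accumulation factor R = 1/(1 − e^(−kτ)) ≈ 1.6513.
Single-dose peak C₀ = D/Vd = 573/202 ≈ 2.837 μg/mL.
Steady-state peak Cmax,ss = C₀·R ≈ 2.837 × 1.6513 ≈ 4.685 μg/mL.
Peak 4.7 μg/mL vs MTC 7 μg/mL: below toxic threshold.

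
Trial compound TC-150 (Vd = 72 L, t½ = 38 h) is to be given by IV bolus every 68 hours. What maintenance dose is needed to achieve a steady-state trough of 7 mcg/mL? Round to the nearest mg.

1238 mg

τ/t½ = 68/38 ≈ 1.7895, so f = (1/2)^(68/38) ≈ 0.289278.
Cmin,ss = (D/Vd)·f/(1−f), so D = Cmin,ss·Vd·(1−f)/f.
D = 7 × 72 × (1−f)/f ≈ 7 × 72 × 2.45688 ≈ 1238.27 mg.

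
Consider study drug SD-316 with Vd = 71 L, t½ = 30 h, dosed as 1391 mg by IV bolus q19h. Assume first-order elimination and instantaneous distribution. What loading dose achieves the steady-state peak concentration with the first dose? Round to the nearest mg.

f = (1/2)^(19/30) ≈ 0.644685; accumulation ratio R = 1/(1−f) ≈ 2.81440.
Loading dose to hit Cmax,ss on first dose: D_load = D_maint·R ≈ 1391 × 2.81440 ≈ 3914.83 mg.

3915 mg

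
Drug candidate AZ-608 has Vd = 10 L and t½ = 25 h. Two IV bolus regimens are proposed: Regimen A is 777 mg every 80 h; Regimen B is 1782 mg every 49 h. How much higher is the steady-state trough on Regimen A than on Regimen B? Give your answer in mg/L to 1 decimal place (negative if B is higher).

Regimen A: f = (1/2)^(80/25) ≈ 0.1088; Cmin,ss = (777/10)·f/(1−f) ≈ 9.486 mg/L.
Regimen B: f = (1/2)^(49/25) ≈ 0.2570; Cmin,ss = (1782/10)·f/(1−f) ≈ 61.638 mg/L.
Difference ≈ 9.486 − 61.638 ≈ -52.152 mg/L.

-52.2 mg/L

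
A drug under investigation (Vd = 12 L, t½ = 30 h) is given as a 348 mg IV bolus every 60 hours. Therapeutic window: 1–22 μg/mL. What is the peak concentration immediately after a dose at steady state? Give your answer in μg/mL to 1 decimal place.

38.7 μg/mL

The dosing interval is 2 half-lives, so f = 2^(−2) = 0.25.
At steady state, R = 1/(1 − 0.25) = 4/3.
Single-dose peak C₀ = D/Vd = 348/12 = 29 μg/mL.
Steady-state peak Cmax,ss = C₀·R = 29 × 4/3 ≈ 38.667 μg/mL.
Peak 38.7 μg/mL vs MTC 22 μg/mL: exceeds toxic threshold.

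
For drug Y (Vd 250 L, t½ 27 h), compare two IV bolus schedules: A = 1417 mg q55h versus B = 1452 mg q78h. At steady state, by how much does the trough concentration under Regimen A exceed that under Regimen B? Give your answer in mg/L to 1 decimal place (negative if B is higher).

Regimen A: f = (1/2)^(55/27) ≈ 0.2437; Cmin,ss = (1417/250)·f/(1−f) ≈ 1.826 mg/L.
Regimen B: f = (1/2)^(78/27) ≈ 0.1350; Cmin,ss = (1452/250)·f/(1−f) ≈ 0.906 mg/L.
Difference ≈ 1.826 − 0.906 ≈ 0.920 mg/L.

0.9 mg/L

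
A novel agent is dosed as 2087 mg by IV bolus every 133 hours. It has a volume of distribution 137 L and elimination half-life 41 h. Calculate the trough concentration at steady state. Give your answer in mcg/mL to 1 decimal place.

1.8 mcg/mL

τ/t½ = 133/41 ≈ 3.2439, so fraction remaining f = (1/2)^(133/41) ≈ 0.1056.
Accumulation ratio R = 1/(1 − f) ≈ 1/0.8944 ≈ 1.1181.
Single-dose peak C₀ = D/Vd = 2087/137 ≈ 15.234 mcg/mL.
Cmax,ss = C₀/(1 − f) ≈ 15.234/0.8944 ≈ 17.033 mcg/mL.
Steady-state trough Cmin,ss = Cmax,ss·f ≈ 17.033 × 0.1056 ≈ 1.799 mcg/mL.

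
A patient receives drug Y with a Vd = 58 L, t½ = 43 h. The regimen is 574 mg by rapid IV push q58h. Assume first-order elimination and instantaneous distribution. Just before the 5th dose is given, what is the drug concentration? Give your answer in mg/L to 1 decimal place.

6.2 mg/L

f = (1/2)^(τ/t½) = (1/2)^(58/43) ≈ 0.3926.
C₀ = D/Vd = 574/58 ≈ 9.897 mg/L.
Before the 5th dose, 4 doses have been given. Superposition: Cmin = C₀·(f + f² + … + f^4).
≈ 9.897 × (0.3926 + 0.1541 + 0.0605 + 0.0238) ≈ 9.897 × 0.6310 ≈ 6.245 mg/L.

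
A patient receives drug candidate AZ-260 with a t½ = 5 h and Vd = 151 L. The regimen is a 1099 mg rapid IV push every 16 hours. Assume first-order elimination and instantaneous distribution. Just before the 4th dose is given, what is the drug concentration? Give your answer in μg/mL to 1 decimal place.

0.9 μg/mL

f = (1/2)^(τ/t½) = (1/2)^(16/5) ≈ 0.1088.
C₀ = D/Vd = 1099/151 ≈ 7.278 μg/mL.
Before the 4th dose, 3 doses have been given. Superposition: Cmin = C₀·(f + f² + … + f^3).
≈ 7.278 × (0.1088 + 0.0118 + 0.0013) ≈ 7.278 × 0.1219 ≈ 0.887 μg/mL.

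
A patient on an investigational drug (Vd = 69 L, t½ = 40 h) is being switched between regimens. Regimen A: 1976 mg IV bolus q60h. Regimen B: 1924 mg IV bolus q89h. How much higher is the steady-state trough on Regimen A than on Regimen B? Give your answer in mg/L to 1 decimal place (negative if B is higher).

Regimen A: f = (1/2)^(60/40) ≈ 0.3536; Cmin,ss = (1976/69)·f/(1−f) ≈ 15.666 mg/L.
Regimen B: f = (1/2)^(89/40) ≈ 0.2139; Cmin,ss = (1924/69)·f/(1−f) ≈ 7.587 mg/L.
Difference ≈ 15.666 − 7.587 ≈ 8.079 mg/L.

8.1 mg/L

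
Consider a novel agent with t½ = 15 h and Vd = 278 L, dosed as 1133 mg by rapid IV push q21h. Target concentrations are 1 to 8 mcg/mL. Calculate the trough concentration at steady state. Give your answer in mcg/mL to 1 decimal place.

k = ln2/t½ = ln2/15 ≈ 0.046210 h⁻¹; fraction remaining f = e^(−kτ) = e^(−0.046210×21) ≈ 0.3789.
Single-dose peak C₀ = D/Vd = 1133/278 ≈ 4.076 mcg/mL.
Steady-state trough Cmin,ss = C₀·f/(1−f) ≈ 4.076 × 0.3789/0.6211 ≈ 2.487 mcg/mL.
Trough 2.5 mcg/mL vs MEC 1 mcg/mL: adequate.

2.5 mcg/mL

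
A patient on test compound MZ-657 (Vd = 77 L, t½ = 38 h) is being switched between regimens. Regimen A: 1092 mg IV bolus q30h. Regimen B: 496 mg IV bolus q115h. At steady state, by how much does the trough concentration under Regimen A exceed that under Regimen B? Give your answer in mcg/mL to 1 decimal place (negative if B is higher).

Regimen A: f = (1/2)^(30/38) ≈ 0.5786; Cmin,ss = (1092/77)·f/(1−f) ≈ 19.472 mcg/mL.
Regimen B: f = (1/2)^(115/38) ≈ 0.1227; Cmin,ss = (496/77)·f/(1−f) ≈ 0.901 mcg/mL.
Difference ≈ 19.472 − 0.901 ≈ 18.571 mcg/mL.

18.6 mcg/mL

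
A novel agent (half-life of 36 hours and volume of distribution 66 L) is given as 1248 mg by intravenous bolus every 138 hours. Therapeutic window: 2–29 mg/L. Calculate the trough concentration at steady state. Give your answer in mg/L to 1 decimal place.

1.4 mg/L

Over one 138-h interval, 138/36 ≈ 3.8333 half-lives elapse, leaving f ≈ 0.0702 of each dose.
Each bolus raises the concentration by D/Vd = 1248/66 ≈ 18.909 mg/L.
Steady-state trough Cmin,ss = C₀·f/(1−f) ≈ 18.909 × 0.0702/0.9298 ≈ 1.428 mg/L.
Trough 1.4 mg/L vs MEC 2 mg/L: subtherapeutic.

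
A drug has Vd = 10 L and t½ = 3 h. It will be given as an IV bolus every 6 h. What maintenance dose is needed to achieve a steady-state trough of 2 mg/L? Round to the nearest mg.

60 mg

τ/t½ = 6/3 ≈ 2, so f = (1/2)^(6/3) ≈ 0.250000.
Cmin,ss = (D/Vd)·f/(1−f), so D = Cmin,ss·Vd·(1−f)/f.
D = 2 × 10 × (1−f)/f ≈ 2 × 10 × 3.00000 ≈ 60.00 mg.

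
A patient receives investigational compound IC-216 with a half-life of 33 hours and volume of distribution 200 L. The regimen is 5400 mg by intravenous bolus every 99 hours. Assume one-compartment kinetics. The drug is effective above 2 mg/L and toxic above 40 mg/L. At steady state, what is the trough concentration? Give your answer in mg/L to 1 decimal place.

The dosing interval is 3 half-lives, so f = 2^(−3) = 0.125.
Accumulation ratio R = 1/(1 − f) = 1/0.875 = 8/7.
Single-dose peak C₀ = D/Vd = 5400/200 = 27 mg/L.
Steady-state peak Cmax,ss = C₀·R = 27 × 8/7 ≈ 30.857 mg/L.
Steady-state trough Cmin,ss = Cmax,ss·f ≈ 30.857 × 0.125 ≈ 3.857 mg/L.
Trough 3.9 mg/L vs MEC 2 mg/L: adequate.

3.9 mg/L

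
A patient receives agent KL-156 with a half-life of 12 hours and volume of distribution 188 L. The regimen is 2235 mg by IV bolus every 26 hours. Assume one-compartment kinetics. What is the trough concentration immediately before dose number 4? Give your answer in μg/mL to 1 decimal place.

f = (1/2)^(τ/t½) = (1/2)^(26/12) ≈ 0.2227.
C₀ = D/Vd = 2235/188 ≈ 11.888 μg/mL.
Before the 4th dose, 3 doses have been given. Superposition: Cmin = C₀·(f + f² + … + f^3).
≈ 11.888 × (0.2227 + 0.0496 + 0.0110) ≈ 11.888 × 0.2833 ≈ 3.368 μg/mL.

3.4 μg/mL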